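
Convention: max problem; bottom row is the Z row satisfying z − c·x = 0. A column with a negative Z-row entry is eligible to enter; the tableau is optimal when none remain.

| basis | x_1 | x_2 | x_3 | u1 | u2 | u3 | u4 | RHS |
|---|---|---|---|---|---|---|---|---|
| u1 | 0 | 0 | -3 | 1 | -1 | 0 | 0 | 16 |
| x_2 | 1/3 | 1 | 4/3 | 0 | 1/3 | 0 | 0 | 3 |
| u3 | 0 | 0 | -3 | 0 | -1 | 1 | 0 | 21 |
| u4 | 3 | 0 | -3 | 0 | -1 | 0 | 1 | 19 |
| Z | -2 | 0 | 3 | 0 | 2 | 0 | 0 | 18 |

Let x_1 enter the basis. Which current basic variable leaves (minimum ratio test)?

Column x_1 entries and ratios — u1: 0 ≤ 0, skip; x_2: 3/(1/3) = 9; u3: 0 ≤ 0, skip; u4: 19/3 = 19/3.
Smallest ratio is 19/3 in the row of u4, so u4 leaves.

u4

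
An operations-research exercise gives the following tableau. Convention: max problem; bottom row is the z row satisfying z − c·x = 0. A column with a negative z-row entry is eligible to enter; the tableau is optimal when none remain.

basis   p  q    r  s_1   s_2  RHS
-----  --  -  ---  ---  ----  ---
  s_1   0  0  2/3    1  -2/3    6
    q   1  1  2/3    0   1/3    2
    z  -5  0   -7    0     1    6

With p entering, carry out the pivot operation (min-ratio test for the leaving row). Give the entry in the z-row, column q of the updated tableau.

Ratio test on column p — row 1: entry 0 ≤ 0; row 2: 2/1 = 2. Minimum is 2 at row 2 (q leaves); pivot element 1.
Divide row 2 by 1; eliminate column p from the other rows.
z-row update in column q: 0 − (-5)·1 = 5.

5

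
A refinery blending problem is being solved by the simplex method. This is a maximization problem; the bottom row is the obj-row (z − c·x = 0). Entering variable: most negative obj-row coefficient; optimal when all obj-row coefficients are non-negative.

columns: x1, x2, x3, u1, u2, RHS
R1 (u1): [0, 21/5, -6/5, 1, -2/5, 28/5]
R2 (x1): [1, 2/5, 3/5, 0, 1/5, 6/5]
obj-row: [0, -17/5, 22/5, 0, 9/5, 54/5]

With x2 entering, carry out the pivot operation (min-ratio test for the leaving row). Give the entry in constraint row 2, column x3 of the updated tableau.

Ratio test on column x2 — row 1: (28/5)/(21/5) = 4/3; row 2: (6/5)/(2/5) = 3. Minimum is 4/3 at row 1 (u1 leaves); pivot element 21/5.
Divide row 1 by 21/5; eliminate column x2 from the other rows.
Row 2 update in column x3: 3/5 − (2/5)·(-2/7) = 5/7.

5/7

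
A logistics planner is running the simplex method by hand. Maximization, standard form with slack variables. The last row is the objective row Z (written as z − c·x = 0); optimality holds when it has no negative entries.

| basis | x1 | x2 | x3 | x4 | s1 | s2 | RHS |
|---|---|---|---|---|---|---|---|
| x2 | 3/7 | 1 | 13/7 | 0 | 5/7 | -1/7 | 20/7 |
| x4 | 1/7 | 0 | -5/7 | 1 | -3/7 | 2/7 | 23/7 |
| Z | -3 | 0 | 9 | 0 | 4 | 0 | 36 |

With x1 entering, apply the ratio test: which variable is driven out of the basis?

x2

Column x1 entries and ratios — x2: (20/7)/(3/7) = 20/3; x4: (23/7)/(1/7) = 23.
Smallest ratio is 20/3 in the row of x2, so x2 leaves.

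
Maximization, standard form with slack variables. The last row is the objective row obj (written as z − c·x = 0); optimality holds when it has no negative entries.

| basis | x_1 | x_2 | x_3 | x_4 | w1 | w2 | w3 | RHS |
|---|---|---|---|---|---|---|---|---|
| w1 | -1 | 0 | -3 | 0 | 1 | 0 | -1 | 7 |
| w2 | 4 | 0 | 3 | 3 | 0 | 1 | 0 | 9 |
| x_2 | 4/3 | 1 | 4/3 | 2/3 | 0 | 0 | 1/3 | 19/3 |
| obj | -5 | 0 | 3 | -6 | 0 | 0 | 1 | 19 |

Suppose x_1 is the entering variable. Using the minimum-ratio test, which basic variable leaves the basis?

w2

Column x_1 entries and ratios — w1: -1 ≤ 0, skip; w2: 9/4 = 9/4; x_2: (19/3)/(4/3) = 19/4.
Smallest ratio is 9/4 in the row of w2, so w2 leaves.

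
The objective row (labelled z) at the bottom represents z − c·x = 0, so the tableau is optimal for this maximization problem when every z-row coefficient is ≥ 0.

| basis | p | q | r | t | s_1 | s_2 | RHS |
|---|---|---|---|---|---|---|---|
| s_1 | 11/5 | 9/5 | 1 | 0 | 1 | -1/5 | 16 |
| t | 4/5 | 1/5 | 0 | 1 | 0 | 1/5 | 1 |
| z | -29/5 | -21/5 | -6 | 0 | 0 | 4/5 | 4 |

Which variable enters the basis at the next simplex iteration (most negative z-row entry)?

Negative z-row entries: p: -29/5, q: -21/5, r: -6.
The most negative is -6 in column r, so r enters.

r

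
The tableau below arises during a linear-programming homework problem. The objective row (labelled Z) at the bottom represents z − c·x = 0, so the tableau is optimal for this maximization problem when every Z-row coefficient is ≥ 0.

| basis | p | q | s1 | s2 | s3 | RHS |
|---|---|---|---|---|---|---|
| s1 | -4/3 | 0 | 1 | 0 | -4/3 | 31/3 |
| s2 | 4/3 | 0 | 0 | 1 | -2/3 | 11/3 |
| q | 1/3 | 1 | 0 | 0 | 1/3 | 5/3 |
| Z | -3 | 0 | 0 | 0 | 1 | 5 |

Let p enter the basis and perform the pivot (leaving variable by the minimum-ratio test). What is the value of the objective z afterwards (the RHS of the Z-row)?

Ratio test on column p — row 1: entry -4/3 ≤ 0; row 2: (11/3)/(4/3) = 11/4; row 3: (5/3)/(1/3) = 5. Minimum is 11/4 at row 2 (s2 leaves); pivot element 4/3.
Pivot on row 2; the Z-row RHS becomes 5 − (-3)·(11/4) = 53/4.

53/4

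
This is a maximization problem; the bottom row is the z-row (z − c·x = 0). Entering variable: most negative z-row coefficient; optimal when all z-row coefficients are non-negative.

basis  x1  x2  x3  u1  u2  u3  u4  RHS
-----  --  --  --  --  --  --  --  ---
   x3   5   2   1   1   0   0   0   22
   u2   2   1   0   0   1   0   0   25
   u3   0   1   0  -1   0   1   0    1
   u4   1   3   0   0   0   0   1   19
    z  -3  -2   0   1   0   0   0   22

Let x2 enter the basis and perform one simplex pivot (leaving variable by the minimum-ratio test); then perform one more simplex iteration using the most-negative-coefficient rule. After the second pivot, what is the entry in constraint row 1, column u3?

Ratio test on column x2 — row 1: 22/2 = 11; row 2: 25/1 = 25; row 3: 1/1 = 1; row 4: 19/3 = 19/3. Minimum is 1 at row 3 (u3 leaves); pivot element 1.
Divide row 3 by 1; eliminate column x2 from the other rows.
Second iteration: most negative z-row entry is -3 in column x1, so x1 enters.
Ratio test on column x1 — row 1: 20/5 = 4; row 2: 24/2 = 12; row 3: entry 0 ≤ 0; row 4: 16/1 = 16. Minimum is 4 at row 1 (x3 leaves); pivot element 5.
Divide row 1 by 5; eliminate column x1 from the other rows.
After both pivots, the entry at constraint row 1, column u3 is -2/5.

-2/5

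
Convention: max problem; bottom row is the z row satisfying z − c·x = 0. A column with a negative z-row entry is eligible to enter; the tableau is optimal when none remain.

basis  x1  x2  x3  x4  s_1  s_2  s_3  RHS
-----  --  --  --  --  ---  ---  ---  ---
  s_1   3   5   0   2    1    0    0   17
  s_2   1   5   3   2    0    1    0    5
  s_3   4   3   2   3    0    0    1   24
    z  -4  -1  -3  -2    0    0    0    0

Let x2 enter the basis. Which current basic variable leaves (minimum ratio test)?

s_2

Column x2 entries and ratios — s_1: 17/5 = 17/5; s_2: 5/5 = 1; s_3: 24/3 = 8.
Smallest ratio is 1 in the row of s_2, so s_2 leaves.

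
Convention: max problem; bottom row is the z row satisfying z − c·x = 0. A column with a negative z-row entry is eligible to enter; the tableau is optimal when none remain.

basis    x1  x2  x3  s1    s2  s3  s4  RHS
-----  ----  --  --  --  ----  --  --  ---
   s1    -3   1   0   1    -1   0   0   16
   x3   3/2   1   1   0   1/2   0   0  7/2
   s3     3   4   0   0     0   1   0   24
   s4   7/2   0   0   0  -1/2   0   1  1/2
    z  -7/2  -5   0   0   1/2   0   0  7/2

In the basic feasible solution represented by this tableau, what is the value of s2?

s2 is not in the basis, so in the current basic feasible solution s2 = 0.

0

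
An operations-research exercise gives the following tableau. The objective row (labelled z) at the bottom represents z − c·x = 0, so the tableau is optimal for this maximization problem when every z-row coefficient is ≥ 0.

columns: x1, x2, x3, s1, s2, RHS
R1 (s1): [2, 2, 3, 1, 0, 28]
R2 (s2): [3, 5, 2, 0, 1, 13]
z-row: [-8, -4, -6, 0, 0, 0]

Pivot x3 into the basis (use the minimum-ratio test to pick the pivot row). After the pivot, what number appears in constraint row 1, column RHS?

Ratio test on column x3 — row 1: 28/3 = 28/3; row 2: 13/2 = 13/2. Minimum is 13/2 at row 2 (s2 leaves); pivot element 2.
Divide row 2 by 2; eliminate column x3 from the other rows.
Row 1 update in column RHS: 28 − 3·(13/2) = 17/2.

17/2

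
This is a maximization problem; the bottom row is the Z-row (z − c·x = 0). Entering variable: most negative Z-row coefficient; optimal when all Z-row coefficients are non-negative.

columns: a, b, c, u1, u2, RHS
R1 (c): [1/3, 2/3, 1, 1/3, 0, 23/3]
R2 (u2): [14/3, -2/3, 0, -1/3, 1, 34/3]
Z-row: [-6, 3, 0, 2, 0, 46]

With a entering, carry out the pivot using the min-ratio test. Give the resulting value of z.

Ratio test on column a — row 1: (23/3)/(1/3) = 23; row 2: (34/3)/(14/3) = 17/7. Minimum is 17/7 at row 2 (u2 leaves); pivot element 14/3.
Pivot on row 2; the Z-row RHS becomes 46 − (-6)·(17/7) = 424/7.

424/7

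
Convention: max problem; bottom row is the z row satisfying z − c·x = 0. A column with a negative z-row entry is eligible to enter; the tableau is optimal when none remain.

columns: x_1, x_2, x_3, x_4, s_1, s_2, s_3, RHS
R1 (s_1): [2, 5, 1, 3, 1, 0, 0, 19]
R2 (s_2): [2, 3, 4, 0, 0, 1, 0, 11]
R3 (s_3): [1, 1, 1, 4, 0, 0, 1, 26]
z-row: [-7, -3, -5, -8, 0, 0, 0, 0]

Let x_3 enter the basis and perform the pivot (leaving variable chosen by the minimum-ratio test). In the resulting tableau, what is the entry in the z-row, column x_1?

Ratio test on column x_3 — row 1: 19/1 = 19; row 2: 11/4 = 11/4; row 3: 26/1 = 26. Minimum is 11/4 at row 2 (s_2 leaves); pivot element 4.
Divide row 2 by 4; eliminate column x_3 from the other rows.
z-row update in column x_1: -7 − (-5)·(1/2) = -9/2.

-9/2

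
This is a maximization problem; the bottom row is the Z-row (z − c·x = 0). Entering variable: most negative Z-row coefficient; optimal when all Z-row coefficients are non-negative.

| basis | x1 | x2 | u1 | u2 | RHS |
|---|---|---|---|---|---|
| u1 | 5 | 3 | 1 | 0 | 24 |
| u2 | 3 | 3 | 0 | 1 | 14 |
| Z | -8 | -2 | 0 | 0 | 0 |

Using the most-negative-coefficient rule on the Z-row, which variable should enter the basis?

Negative Z-row entries: x1: -8, x2: -2.
The most negative is -8 in column x1, so x1 enters.

x1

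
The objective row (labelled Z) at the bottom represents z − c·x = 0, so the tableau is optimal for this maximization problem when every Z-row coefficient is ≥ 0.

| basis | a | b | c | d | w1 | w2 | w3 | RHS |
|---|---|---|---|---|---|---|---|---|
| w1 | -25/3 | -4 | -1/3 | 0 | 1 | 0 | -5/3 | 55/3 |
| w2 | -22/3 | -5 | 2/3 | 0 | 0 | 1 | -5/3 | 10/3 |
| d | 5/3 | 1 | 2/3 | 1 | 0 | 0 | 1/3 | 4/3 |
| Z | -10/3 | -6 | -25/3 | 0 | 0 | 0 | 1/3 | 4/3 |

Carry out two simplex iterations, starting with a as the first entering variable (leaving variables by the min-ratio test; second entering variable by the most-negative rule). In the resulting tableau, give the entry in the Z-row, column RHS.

18

Ratio test on column a — row 1: entry -25/3 ≤ 0; row 2: entry -22/3 ≤ 0; row 3: (4/3)/(5/3) = 4/5. Minimum is 4/5 at row 3 (d leaves); pivot element 5/3.
Divide row 3 by 5/3; eliminate column a from the other rows.
Second iteration: most negative Z-row entry is -7 in column c, so c enters.
Ratio test on column c — row 1: 25/3 = 25/3; row 2: (46/5)/(18/5) = 23/9; row 3: (4/5)/(2/5) = 2. Minimum is 2 at row 3 (a leaves); pivot element 2/5.
Divide row 3 by 2/5; eliminate column c from the other rows.
After both pivots, the entry at the Z-row, column RHS is 18.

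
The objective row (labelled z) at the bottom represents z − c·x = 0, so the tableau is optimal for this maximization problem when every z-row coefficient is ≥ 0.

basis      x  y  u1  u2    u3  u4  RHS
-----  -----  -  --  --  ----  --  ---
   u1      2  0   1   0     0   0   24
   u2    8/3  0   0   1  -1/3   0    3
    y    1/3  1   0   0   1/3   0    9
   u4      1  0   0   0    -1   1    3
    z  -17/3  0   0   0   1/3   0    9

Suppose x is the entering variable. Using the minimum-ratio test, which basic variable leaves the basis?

Column x entries and ratios — u1: 24/2 = 12; u2: 3/(8/3) = 9/8; y: 9/(1/3) = 27; u4: 3/1 = 3.
Smallest ratio is 9/8 in the row of u2, so u2 leaves.

u2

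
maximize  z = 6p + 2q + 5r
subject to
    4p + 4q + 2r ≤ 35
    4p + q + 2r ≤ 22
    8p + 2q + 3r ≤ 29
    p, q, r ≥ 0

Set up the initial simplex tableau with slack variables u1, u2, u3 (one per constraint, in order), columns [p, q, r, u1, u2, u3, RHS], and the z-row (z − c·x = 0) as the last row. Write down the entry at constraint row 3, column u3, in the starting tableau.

Slack u3 belongs to constraint 3; its column is the unit vector e_3, so the entry in row 3 is 1.

1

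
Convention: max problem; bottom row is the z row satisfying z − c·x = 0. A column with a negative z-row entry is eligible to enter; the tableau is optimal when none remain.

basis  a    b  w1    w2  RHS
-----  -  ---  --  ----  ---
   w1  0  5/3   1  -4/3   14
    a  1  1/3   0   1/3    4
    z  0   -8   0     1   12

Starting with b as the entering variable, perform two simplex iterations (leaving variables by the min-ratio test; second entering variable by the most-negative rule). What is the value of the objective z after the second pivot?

Ratio test on column b — row 1: 14/(5/3) = 42/5; row 2: 4/(1/3) = 12. Minimum is 42/5 at row 1 (w1 leaves); pivot element 5/3.
Pivot on row 1; the z-row RHS becomes 12 − (-8)·(42/5) = 396/5.
Next entering variable (most negative z-row entry -27/5): w2.
Ratio test on column w2 — row 1: entry -4/5 ≤ 0; row 2: (6/5)/(3/5) = 2. Minimum is 2 at row 2 (a leaves); pivot element 3/5.
After the second pivot the z-row RHS is 396/5 − (-27/5)·2 = 90.

90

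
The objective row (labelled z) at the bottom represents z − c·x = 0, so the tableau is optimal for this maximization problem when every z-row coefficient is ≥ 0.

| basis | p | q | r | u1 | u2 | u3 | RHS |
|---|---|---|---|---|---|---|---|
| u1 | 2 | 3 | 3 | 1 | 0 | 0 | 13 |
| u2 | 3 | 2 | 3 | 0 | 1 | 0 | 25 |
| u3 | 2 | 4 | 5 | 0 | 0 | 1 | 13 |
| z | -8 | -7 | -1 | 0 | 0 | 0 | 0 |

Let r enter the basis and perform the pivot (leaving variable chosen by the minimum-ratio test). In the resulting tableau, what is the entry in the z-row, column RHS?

13/5

Ratio test on column r — row 1: 13/3 = 13/3; row 2: 25/3 = 25/3; row 3: 13/5 = 13/5. Minimum is 13/5 at row 3 (u3 leaves); pivot element 5.
Divide row 3 by 5; eliminate column r from the other rows.
z-row update in column RHS: 0 − (-1)·(13/5) = 13/5.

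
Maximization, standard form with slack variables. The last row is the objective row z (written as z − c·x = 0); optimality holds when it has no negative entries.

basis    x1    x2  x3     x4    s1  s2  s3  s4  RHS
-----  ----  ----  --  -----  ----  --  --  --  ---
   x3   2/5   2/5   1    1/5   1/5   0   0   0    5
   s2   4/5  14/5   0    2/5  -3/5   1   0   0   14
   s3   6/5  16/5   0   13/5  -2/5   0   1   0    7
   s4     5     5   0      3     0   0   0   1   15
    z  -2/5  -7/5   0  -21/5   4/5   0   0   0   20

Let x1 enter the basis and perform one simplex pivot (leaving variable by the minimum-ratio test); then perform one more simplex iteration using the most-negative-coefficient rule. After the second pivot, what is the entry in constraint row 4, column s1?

6/47

Ratio test on column x1 — row 1: 5/(2/5) = 25/2; row 2: 14/(4/5) = 35/2; row 3: 7/(6/5) = 35/6; row 4: 15/5 = 3. Minimum is 3 at row 4 (s4 leaves); pivot element 5.
Divide row 4 by 5; eliminate column x1 from the other rows.
Second iteration: most negative z-row entry is -99/25 in column x4, so x4 enters.
Ratio test on column x4 — row 1: entry -1/25 ≤ 0; row 2: entry -2/25 ≤ 0; row 3: (17/5)/(47/25) = 85/47; row 4: 3/(3/5) = 5. Minimum is 85/47 at row 3 (s3 leaves); pivot element 47/25.
Divide row 3 by 47/25; eliminate column x4 from the other rows.
After both pivots, the entry at constraint row 4, column s1 is 6/47.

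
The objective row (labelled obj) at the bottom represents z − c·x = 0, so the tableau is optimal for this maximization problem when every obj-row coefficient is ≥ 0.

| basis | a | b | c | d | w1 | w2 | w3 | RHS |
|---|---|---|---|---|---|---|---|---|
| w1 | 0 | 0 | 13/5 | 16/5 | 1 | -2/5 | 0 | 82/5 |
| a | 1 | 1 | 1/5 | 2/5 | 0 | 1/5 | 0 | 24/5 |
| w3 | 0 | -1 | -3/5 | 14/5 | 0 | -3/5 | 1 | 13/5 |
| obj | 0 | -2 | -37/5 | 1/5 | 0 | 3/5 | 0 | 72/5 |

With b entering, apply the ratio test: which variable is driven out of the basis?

a

Column b entries and ratios — w1: 0 ≤ 0, skip; a: (24/5)/1 = 24/5; w3: -1 ≤ 0, skip.
Smallest ratio is 24/5 in the row of a, so a leaves.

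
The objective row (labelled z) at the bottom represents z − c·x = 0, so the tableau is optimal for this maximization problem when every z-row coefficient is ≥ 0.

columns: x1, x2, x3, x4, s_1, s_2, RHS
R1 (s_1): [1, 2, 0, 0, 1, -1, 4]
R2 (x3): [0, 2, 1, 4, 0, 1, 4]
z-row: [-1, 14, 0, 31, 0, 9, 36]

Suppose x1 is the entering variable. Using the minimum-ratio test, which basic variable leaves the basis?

Column x1 entries and ratios — s_1: 4/1 = 4; x3: 0 ≤ 0, skip.
Smallest ratio is 4 in the row of s_1, so s_1 leaves.

s_1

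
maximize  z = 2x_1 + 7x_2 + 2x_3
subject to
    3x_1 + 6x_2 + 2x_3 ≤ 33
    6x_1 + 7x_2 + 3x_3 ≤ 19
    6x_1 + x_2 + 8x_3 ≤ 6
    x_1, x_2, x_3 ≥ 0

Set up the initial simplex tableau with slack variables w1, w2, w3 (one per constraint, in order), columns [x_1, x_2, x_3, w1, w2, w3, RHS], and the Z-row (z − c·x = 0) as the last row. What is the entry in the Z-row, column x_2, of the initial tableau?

The Z-row carries the negated objective coefficients: the x_2 entry is -7.

-7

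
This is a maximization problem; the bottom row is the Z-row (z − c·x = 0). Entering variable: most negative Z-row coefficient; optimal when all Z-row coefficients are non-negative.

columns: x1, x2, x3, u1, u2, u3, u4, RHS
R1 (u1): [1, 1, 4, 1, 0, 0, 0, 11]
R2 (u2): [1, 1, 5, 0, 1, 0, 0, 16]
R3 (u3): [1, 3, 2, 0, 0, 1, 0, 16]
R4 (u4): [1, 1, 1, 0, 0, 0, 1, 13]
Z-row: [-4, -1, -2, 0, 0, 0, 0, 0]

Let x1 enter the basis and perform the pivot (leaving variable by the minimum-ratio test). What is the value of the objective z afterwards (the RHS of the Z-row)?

Ratio test on column x1 — row 1: 11/1 = 11; row 2: 16/1 = 16; row 3: 16/1 = 16; row 4: 13/1 = 13. Minimum is 11 at row 1 (u1 leaves); pivot element 1.
Pivot on row 1; the Z-row RHS becomes 0 − (-4)·11 = 44.

44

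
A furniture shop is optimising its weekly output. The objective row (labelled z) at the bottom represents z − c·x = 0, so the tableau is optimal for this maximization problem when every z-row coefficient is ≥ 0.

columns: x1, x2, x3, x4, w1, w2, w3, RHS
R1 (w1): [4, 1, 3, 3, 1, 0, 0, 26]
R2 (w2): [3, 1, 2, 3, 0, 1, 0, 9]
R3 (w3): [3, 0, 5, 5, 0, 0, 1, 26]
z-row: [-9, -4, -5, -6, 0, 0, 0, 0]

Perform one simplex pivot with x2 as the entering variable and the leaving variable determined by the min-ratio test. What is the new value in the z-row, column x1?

Ratio test on column x2 — row 1: 26/1 = 26; row 2: 9/1 = 9; row 3: entry 0 ≤ 0. Minimum is 9 at row 2 (w2 leaves); pivot element 1.
Divide row 2 by 1; eliminate column x2 from the other rows.
z-row update in column x1: -9 − (-4)·3 = 3.

3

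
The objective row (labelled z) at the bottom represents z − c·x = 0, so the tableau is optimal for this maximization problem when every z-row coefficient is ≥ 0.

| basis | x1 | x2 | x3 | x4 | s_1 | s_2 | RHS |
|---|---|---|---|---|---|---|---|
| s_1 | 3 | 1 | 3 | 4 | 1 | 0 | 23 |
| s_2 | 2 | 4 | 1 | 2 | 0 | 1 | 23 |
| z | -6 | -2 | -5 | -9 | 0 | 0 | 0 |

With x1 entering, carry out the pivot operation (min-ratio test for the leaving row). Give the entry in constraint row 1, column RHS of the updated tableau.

Ratio test on column x1 — row 1: 23/3 = 23/3; row 2: 23/2 = 23/2. Minimum is 23/3 at row 1 (s_1 leaves); pivot element 3.
Divide row 1 by 3; eliminate column x1 from the other rows.
In the new row 1, the RHS entry is the old entry divided by the pivot: 23/3 = 23/3.

23/3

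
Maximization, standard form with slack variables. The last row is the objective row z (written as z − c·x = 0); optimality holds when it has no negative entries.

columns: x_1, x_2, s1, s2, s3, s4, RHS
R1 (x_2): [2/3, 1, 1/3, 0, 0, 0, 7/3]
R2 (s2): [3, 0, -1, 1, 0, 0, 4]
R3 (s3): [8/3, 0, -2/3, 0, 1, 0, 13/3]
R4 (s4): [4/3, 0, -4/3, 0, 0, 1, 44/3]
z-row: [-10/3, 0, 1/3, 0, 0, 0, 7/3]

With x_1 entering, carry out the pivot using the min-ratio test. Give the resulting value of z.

Ratio test on column x_1 — row 1: (7/3)/(2/3) = 7/2; row 2: 4/3 = 4/3; row 3: (13/3)/(8/3) = 13/8; row 4: (44/3)/(4/3) = 11. Minimum is 4/3 at row 2 (s2 leaves); pivot element 3.
Pivot on row 2; the z-row RHS becomes 7/3 − (-10/3)·(4/3) = 61/9.

61/9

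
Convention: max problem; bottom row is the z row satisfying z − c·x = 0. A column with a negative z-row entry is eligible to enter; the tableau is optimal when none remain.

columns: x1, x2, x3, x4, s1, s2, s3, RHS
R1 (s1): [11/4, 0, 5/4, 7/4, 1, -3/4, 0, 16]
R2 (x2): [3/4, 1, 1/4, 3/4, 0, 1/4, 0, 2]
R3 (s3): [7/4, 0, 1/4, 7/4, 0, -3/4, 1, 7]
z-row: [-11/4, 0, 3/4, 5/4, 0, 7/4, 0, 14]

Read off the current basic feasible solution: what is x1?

x1 is not in the basis, so in the current basic feasible solution x1 = 0.

0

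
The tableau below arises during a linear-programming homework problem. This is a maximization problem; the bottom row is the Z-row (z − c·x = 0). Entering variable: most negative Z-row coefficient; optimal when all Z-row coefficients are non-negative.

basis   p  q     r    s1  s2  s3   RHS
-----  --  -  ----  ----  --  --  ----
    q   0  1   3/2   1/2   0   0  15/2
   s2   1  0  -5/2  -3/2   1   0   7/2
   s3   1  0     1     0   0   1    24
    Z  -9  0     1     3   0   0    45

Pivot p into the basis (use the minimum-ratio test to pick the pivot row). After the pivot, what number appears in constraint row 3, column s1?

3/2

Ratio test on column p — row 1: entry 0 ≤ 0; row 2: (7/2)/1 = 7/2; row 3: 24/1 = 24. Minimum is 7/2 at row 2 (s2 leaves); pivot element 1.
Divide row 2 by 1; eliminate column p from the other rows.
Row 3 update in column s1: 0 − 1·(-3/2) = 3/2.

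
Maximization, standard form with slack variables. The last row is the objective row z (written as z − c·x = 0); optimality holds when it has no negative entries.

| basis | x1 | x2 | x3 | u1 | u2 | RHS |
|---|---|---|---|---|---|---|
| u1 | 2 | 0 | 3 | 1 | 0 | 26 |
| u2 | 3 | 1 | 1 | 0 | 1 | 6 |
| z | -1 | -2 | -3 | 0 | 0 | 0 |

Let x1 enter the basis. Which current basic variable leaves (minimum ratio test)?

Column x1 entries and ratios — u1: 26/2 = 13; u2: 6/3 = 2.
Smallest ratio is 2 in the row of u2, so u2 leaves.

u2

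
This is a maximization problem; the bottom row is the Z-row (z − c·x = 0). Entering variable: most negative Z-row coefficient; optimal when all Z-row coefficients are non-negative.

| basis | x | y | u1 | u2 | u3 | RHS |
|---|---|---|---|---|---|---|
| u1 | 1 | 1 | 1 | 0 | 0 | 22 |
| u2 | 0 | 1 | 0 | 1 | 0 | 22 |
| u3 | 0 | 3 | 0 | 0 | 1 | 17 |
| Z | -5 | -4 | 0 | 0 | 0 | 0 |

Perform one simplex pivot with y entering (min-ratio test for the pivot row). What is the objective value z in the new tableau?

68/3

Ratio test on column y — row 1: 22/1 = 22; row 2: 22/1 = 22; row 3: 17/3 = 17/3. Minimum is 17/3 at row 3 (u3 leaves); pivot element 3.
Pivot on row 3; the Z-row RHS becomes 0 − (-4)·(17/3) = 68/3.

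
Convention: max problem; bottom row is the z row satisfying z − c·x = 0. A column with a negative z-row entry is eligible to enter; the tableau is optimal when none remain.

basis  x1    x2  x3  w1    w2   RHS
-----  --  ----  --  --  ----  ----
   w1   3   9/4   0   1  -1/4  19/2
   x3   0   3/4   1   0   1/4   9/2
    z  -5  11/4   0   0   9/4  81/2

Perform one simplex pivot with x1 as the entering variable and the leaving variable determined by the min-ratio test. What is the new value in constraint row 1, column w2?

-1/12

Ratio test on column x1 — row 1: (19/2)/3 = 19/6; row 2: entry 0 ≤ 0. Minimum is 19/6 at row 1 (w1 leaves); pivot element 3.
Divide row 1 by 3; eliminate column x1 from the other rows.
In the new row 1, the w2 entry is the old entry divided by the pivot: (-1/4)/3 = -1/12.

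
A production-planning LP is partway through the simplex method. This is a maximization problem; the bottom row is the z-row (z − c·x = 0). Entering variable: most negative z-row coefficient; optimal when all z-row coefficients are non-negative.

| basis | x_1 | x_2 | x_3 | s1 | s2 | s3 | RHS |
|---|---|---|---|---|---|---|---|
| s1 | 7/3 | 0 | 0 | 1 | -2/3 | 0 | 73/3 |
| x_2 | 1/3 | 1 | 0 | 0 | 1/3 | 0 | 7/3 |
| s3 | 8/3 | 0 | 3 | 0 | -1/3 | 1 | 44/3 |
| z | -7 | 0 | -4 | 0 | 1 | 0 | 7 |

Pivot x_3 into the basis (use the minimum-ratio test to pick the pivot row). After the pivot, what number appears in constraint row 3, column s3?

Ratio test on column x_3 — row 1: entry 0 ≤ 0; row 2: entry 0 ≤ 0; row 3: (44/3)/3 = 44/9. Minimum is 44/9 at row 3 (s3 leaves); pivot element 3.
Divide row 3 by 3; eliminate column x_3 from the other rows.
In the new row 3, the s3 entry is the old entry divided by the pivot: 1/3 = 1/3.

1/3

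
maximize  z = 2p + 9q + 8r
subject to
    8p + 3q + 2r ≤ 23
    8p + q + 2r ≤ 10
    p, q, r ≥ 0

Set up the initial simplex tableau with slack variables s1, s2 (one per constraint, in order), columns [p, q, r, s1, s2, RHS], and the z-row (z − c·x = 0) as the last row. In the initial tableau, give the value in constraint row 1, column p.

8

Constraint 1 has coefficient 8 on p.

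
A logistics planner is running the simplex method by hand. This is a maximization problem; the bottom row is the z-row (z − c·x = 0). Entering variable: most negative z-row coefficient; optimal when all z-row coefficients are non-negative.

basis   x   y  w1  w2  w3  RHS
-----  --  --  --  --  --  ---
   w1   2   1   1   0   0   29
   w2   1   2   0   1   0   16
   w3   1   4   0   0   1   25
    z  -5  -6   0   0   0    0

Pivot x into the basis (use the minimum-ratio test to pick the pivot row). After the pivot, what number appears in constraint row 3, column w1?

-1/2

Ratio test on column x — row 1: 29/2 = 29/2; row 2: 16/1 = 16; row 3: 25/1 = 25. Minimum is 29/2 at row 1 (w1 leaves); pivot element 2.
Divide row 1 by 2; eliminate column x from the other rows.
Row 3 update in column w1: 0 − 1·(1/2) = -1/2.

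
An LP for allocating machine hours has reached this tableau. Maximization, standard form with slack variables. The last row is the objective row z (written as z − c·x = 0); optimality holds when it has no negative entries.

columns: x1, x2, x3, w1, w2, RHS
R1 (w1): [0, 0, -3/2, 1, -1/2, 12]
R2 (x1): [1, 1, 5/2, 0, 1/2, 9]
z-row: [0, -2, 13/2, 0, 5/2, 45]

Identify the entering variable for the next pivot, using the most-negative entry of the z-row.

Negative z-row entries: x2: -2.
The most negative is -2 in column x2, so x2 enters.

x2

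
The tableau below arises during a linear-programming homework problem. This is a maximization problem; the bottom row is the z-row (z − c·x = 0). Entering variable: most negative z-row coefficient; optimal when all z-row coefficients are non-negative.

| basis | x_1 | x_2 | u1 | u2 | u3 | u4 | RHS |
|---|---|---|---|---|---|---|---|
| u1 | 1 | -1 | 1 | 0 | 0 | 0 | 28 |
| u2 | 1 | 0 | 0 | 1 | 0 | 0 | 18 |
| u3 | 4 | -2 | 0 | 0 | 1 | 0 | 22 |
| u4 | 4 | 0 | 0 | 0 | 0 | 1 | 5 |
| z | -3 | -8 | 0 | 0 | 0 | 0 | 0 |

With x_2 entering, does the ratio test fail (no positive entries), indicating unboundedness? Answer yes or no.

yes

Every constraint-row entry in column x_2 is ≤ 0, so increasing x_2 is unbounded.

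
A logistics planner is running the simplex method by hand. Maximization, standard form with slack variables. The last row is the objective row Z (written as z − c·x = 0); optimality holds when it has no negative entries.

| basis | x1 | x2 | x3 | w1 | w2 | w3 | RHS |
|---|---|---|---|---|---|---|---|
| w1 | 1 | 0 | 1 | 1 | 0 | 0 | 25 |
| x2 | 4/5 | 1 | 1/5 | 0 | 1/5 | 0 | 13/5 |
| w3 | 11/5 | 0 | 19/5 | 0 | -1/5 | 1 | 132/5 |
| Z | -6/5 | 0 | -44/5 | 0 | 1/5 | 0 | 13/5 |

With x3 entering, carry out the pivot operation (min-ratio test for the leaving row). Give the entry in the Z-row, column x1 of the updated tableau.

Ratio test on column x3 — row 1: 25/1 = 25; row 2: (13/5)/(1/5) = 13; row 3: (132/5)/(19/5) = 132/19. Minimum is 132/19 at row 3 (w3 leaves); pivot element 19/5.
Divide row 3 by 19/5; eliminate column x3 from the other rows.
Z-row update in column x1: -6/5 − (-44/5)·(11/19) = 74/19.

74/19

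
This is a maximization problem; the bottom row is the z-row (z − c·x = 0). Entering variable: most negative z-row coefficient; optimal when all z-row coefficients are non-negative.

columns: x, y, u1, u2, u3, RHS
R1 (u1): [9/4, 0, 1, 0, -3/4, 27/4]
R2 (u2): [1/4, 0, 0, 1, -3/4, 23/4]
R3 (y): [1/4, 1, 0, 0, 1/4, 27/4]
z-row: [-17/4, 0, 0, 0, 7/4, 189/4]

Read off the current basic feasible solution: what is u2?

u2 is basic (row 2); its value is the RHS of that row, 23/4.

23/4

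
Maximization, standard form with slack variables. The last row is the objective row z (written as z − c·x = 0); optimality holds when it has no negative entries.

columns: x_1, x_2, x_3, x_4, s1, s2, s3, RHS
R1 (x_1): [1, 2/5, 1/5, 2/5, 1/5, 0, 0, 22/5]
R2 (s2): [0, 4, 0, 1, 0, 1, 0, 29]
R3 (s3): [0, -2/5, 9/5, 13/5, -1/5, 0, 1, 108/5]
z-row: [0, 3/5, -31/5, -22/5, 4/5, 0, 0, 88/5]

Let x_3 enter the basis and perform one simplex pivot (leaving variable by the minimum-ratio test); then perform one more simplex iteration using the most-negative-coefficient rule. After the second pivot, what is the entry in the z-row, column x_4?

Ratio test on column x_3 — row 1: (22/5)/(1/5) = 22; row 2: entry 0 ≤ 0; row 3: (108/5)/(9/5) = 12. Minimum is 12 at row 3 (s3 leaves); pivot element 9/5.
Divide row 3 by 9/5; eliminate column x_3 from the other rows.
Second iteration: most negative z-row entry is -7/9 in column x_2, so x_2 enters.
Ratio test on column x_2 — row 1: 2/(4/9) = 9/2; row 2: 29/4 = 29/4; row 3: entry -2/9 ≤ 0. Minimum is 9/2 at row 1 (x_1 leaves); pivot element 4/9.
Divide row 1 by 4/9; eliminate column x_2 from the other rows.
After both pivots, the entry at the z-row, column x_4 is 19/4.

19/4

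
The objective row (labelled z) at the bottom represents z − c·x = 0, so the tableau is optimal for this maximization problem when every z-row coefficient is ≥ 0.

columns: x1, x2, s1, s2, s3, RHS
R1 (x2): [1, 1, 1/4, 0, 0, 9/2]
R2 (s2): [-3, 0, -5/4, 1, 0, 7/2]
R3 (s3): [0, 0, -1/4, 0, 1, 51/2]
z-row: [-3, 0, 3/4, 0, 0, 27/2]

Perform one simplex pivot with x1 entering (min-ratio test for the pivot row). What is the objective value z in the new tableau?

27

Ratio test on column x1 — row 1: (9/2)/1 = 9/2; row 2: entry -3 ≤ 0; row 3: entry 0 ≤ 0. Minimum is 9/2 at row 1 (x2 leaves); pivot element 1.
Pivot on row 1; the z-row RHS becomes 27/2 − (-3)·(9/2) = 27.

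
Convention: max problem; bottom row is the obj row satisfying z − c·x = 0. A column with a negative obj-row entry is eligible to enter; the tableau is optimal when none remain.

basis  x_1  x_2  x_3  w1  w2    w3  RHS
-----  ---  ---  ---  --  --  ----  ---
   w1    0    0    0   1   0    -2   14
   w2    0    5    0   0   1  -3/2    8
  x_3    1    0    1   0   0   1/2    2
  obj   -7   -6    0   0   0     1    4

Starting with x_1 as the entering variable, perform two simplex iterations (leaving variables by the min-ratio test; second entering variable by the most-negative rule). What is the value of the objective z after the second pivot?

138/5

Ratio test on column x_1 — row 1: entry 0 ≤ 0; row 2: entry 0 ≤ 0; row 3: 2/1 = 2. Minimum is 2 at row 3 (x_3 leaves); pivot element 1.
Pivot on row 3; the obj-row RHS becomes 4 − (-7)·2 = 18.
Next entering variable (most negative obj-row entry -6): x_2.
Ratio test on column x_2 — row 1: entry 0 ≤ 0; row 2: 8/5 = 8/5; row 3: entry 0 ≤ 0. Minimum is 8/5 at row 2 (w2 leaves); pivot element 5.
After the second pivot the obj-row RHS is 18 − (-6)·(8/5) = 138/5.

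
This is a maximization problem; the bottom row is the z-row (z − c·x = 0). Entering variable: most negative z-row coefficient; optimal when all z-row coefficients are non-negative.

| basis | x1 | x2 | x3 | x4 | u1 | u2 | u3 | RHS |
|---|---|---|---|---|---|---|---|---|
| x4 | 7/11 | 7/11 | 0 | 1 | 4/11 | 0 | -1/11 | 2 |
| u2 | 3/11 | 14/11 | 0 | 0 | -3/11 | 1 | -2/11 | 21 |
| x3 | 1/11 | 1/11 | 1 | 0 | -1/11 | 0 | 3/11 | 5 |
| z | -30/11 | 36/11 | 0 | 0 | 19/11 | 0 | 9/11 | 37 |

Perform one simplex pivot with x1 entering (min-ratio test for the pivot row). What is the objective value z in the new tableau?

319/7

Ratio test on column x1 — row 1: 2/(7/11) = 22/7; row 2: 21/(3/11) = 77; row 3: 5/(1/11) = 55. Minimum is 22/7 at row 1 (x4 leaves); pivot element 7/11.
Pivot on row 1; the z-row RHS becomes 37 − (-30/11)·(22/7) = 319/7.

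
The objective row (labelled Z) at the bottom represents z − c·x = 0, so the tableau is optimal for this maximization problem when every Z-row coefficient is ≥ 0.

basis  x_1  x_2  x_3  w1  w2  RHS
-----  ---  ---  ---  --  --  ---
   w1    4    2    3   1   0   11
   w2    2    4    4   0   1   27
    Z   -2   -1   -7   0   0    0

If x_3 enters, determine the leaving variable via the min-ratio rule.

Column x_3 entries and ratios — w1: 11/3 = 11/3; w2: 27/4 = 27/4.
Smallest ratio is 11/3 in the row of w1, so w1 leaves.

w1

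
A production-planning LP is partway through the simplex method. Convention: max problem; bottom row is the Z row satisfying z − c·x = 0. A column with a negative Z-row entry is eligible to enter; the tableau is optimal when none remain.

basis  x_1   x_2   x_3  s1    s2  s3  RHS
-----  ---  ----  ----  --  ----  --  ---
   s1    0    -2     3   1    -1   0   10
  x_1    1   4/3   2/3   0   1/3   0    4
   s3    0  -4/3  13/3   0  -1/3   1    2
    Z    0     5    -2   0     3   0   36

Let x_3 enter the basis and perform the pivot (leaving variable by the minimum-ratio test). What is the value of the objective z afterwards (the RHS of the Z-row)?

Ratio test on column x_3 — row 1: 10/3 = 10/3; row 2: 4/(2/3) = 6; row 3: 2/(13/3) = 6/13. Minimum is 6/13 at row 3 (s3 leaves); pivot element 13/3.
Pivot on row 3; the Z-row RHS becomes 36 − (-2)·(6/13) = 480/13.

480/13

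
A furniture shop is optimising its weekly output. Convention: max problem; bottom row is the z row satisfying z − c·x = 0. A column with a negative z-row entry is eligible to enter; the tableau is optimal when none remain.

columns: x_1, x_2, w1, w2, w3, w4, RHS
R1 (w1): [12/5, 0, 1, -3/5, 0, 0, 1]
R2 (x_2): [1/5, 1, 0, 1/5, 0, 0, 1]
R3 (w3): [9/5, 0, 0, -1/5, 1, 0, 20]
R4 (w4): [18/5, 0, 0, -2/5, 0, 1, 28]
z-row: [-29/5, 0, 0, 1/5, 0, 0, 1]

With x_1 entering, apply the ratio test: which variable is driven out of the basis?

w1

Column x_1 entries and ratios — w1: 1/(12/5) = 5/12; x_2: 1/(1/5) = 5; w3: 20/(9/5) = 100/9; w4: 28/(18/5) = 70/9.
Smallest ratio is 5/12 in the row of w1, so w1 leaves.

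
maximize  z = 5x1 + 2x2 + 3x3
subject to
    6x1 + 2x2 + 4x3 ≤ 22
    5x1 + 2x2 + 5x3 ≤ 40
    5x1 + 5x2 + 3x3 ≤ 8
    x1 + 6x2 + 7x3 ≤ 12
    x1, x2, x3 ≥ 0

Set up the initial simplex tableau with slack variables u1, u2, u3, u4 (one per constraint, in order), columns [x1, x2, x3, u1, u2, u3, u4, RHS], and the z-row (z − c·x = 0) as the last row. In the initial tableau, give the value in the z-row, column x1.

-5

The z-row carries the negated objective coefficients: the x1 entry is -5.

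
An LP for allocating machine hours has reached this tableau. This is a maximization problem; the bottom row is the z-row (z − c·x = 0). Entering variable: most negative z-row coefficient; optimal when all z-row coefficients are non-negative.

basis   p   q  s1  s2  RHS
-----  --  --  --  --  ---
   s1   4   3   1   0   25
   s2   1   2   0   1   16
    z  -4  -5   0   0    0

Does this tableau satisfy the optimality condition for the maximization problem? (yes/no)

The z-row has a negative entry -5 in column q, so it is not optimal.

no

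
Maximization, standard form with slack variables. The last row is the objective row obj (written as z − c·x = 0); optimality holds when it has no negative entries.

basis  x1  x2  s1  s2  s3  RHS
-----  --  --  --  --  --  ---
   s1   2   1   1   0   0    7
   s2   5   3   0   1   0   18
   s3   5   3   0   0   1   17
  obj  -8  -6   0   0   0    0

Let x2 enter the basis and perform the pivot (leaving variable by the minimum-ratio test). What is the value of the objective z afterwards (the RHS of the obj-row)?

34

Ratio test on column x2 — row 1: 7/1 = 7; row 2: 18/3 = 6; row 3: 17/3 = 17/3. Minimum is 17/3 at row 3 (s3 leaves); pivot element 3.
Pivot on row 3; the obj-row RHS becomes 0 − (-6)·(17/3) = 34.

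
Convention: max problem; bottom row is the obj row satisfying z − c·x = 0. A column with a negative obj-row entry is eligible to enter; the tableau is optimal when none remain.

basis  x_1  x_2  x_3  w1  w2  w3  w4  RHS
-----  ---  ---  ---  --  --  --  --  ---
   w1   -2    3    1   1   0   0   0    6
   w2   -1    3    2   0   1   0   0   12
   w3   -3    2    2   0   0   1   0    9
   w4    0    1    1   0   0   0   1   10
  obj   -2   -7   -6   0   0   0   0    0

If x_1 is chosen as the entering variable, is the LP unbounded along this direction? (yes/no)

yes

Every constraint-row entry in column x_1 is ≤ 0, so increasing x_1 is unbounded.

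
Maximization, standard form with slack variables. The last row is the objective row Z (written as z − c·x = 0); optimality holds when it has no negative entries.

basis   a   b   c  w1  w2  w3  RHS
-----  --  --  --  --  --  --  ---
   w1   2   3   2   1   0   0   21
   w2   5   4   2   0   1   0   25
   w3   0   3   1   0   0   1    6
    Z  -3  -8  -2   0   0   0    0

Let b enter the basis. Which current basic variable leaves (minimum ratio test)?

w3

Column b entries and ratios — w1: 21/3 = 7; w2: 25/4 = 25/4; w3: 6/3 = 2.
Smallest ratio is 2 in the row of w3, so w3 leaves.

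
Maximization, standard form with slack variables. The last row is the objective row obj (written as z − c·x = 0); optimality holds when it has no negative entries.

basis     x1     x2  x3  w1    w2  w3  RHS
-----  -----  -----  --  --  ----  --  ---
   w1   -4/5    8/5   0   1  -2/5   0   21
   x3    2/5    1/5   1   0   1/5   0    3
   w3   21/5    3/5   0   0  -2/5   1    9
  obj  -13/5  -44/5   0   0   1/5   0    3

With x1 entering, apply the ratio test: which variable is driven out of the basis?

w3

Column x1 entries and ratios — w1: -4/5 ≤ 0, skip; x3: 3/(2/5) = 15/2; w3: 9/(21/5) = 15/7.
Smallest ratio is 15/7 in the row of w3, so w3 leaves.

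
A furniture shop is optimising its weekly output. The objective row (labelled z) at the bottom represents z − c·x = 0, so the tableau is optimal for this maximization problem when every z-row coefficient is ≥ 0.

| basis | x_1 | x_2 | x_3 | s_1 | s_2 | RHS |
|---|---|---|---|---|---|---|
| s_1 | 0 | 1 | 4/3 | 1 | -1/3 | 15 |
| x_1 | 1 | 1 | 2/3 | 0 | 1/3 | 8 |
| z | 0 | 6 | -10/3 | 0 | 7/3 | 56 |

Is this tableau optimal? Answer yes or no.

no

The z-row has a negative entry -10/3 in column x_3, so it is not optimal.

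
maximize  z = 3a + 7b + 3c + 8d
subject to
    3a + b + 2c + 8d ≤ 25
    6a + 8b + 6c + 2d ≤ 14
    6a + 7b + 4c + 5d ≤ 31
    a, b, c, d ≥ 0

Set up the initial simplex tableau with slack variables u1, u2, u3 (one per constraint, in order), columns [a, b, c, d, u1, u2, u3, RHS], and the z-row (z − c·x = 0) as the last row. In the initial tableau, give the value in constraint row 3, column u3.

Slack u3 belongs to constraint 3; its column is the unit vector e_3, so the entry in row 3 is 1.

1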